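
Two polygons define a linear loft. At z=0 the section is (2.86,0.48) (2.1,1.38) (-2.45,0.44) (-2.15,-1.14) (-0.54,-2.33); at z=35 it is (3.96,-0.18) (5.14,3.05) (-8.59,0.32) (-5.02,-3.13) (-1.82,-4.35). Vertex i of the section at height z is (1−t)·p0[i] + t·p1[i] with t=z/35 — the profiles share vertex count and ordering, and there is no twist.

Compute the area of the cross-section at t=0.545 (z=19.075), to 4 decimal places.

Cross-section at t=0.545: each vertex is (1-t)·p0[i] + t·p1[i].
  v1: (1-0.545)·(2.86,0.48) + 0.545·(3.96,-0.18) = (3.4595,0.1203)
  v2: (1-0.545)·(2.1,1.38) + 0.545·(5.14,3.05) = (3.7568,2.2901)
  v3: (1-0.545)·(-2.45,0.44) + 0.545·(-8.59,0.32) = (-5.7963,0.3746)
  v4: (1-0.545)·(-2.15,-1.14) + 0.545·(-5.02,-3.13) = (-3.7142,-2.2245)
  v5: (1-0.545)·(-0.54,-2.33) + 0.545·(-1.82,-4.35) = (-1.2376,-3.4309)
Shoelace sum Σ(x_i·y_{i+1} − x_{i+1}·y_i):
  i=1: 3.4595·2.2901 − 3.7568·0.1203 = +7.4708 (running +7.4708)
  i=2: 3.7568·0.3746 − -5.7963·2.2901 = +14.6817 (running +22.1525)
  i=3: -5.7963·-2.2245 − -3.7142·0.3746 = +14.2855 (running +36.4380)
  i=4: -3.7142·-3.4309 − -1.2376·-2.2245 = +9.9898 (running +46.4278)
  i=5: -1.2376·0.1203 − 3.4595·-3.4309 = +11.7203 (running +58.1481)
Area = |Σ|/2 = |58.1481|/2 = 29.0740

Area at t=0.545: 29.0740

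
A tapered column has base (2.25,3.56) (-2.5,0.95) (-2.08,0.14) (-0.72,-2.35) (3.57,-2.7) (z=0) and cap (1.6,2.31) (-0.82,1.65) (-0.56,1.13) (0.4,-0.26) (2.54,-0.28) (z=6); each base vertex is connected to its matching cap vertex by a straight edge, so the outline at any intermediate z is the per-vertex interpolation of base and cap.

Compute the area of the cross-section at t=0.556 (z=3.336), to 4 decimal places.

Area at t=0.556: 11.9801

Cross-section at t=0.556: each vertex is (1-t)·p0[i] + t·p1[i].
  v1: (1-0.556)·(2.25,3.56) + 0.556·(1.6,2.31) = (1.8886,2.8650)
  v2: (1-0.556)·(-2.5,0.95) + 0.556·(-0.82,1.65) = (-1.5659,1.3392)
  v3: (1-0.556)·(-2.08,0.14) + 0.556·(-0.56,1.13) = (-1.2349,0.6904)
  v4: (1-0.556)·(-0.72,-2.35) + 0.556·(0.4,-0.26) = (-0.0973,-1.1880)
  v5: (1-0.556)·(3.57,-2.7) + 0.556·(2.54,-0.28) = (2.9973,-1.3545)
Shoelace sum Σ(x_i·y_{i+1} − x_{i+1}·y_i):
  i=1: 1.8886·1.3392 − -1.5659·2.8650 = +7.0156 (running +7.0156)
  i=2: -1.5659·0.6904 − -1.2349·1.3392 = +0.5726 (running +7.5882)
  i=3: -1.2349·-1.1880 − -0.0973·0.6904 = +1.5342 (running +9.1223)
  i=4: -0.0973·-1.3545 − 2.9973·-1.1880 = +3.6925 (running +12.8148)
  i=5: 2.9973·2.8650 − 1.8886·-1.3545 = +11.1454 (running +23.9602)
Area = |Σ|/2 = |23.9602|/2 = 11.9801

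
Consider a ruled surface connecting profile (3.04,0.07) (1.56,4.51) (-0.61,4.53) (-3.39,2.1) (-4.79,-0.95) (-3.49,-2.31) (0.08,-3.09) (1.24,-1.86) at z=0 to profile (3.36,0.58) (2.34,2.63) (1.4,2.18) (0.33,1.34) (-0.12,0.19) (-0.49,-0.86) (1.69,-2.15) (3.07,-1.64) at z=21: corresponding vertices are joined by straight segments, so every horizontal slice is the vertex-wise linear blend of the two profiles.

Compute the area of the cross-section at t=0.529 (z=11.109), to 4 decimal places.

Cross-section at t=0.529: each vertex is (1-t)·p0[i] + t·p1[i].
  v1: (1-0.529)·(3.04,0.07) + 0.529·(3.36,0.58) = (3.2093,0.3398)
  v2: (1-0.529)·(1.56,4.51) + 0.529·(2.34,2.63) = (1.9726,3.5155)
  v3: (1-0.529)·(-0.61,4.53) + 0.529·(1.4,2.18) = (0.4533,3.2869)
  v4: (1-0.529)·(-3.39,2.1) + 0.529·(0.33,1.34) = (-1.4221,1.6980)
  v5: (1-0.529)·(-4.79,-0.95) + 0.529·(-0.12,0.19) = (-2.3196,-0.3469)
  v6: (1-0.529)·(-3.49,-2.31) + 0.529·(-0.49,-0.86) = (-1.9030,-1.5429)
  v7: (1-0.529)·(0.08,-3.09) + 0.529·(1.69,-2.15) = (0.9317,-2.5927)
  v8: (1-0.529)·(1.24,-1.86) + 0.529·(3.07,-1.64) = (2.2081,-1.7436)
Shoelace sum Σ(x_i·y_{i+1} − x_{i+1}·y_i):
  i=1: 3.2093·3.5155 − 1.9726·0.3398 = +10.6119 (running +10.6119)
  i=2: 1.9726·3.2869 − 0.4533·3.5155 = +4.8902 (running +15.5021)
  i=3: 0.4533·1.6980 − -1.4221·3.2869 = +5.4440 (running +20.9460)
  i=4: -1.4221·-0.3469 − -2.3196·1.6980 = +4.4319 (running +25.3779)
  i=5: -2.3196·-1.5429 − -1.9030·-0.3469 = +2.9188 (running +28.2967)
  i=6: -1.9030·-2.5927 − 0.9317·-1.5429 = +6.3715 (running +34.6682)
  i=7: 0.9317·-1.7436 − 2.2081·-2.5927 = +4.1004 (running +38.7687)
  i=8: 2.2081·0.3398 − 3.2093·-1.7436 = +6.3460 (running +45.1147)
Area = |Σ|/2 = |45.1147|/2 = 22.5574

Area at t=0.529: 22.5574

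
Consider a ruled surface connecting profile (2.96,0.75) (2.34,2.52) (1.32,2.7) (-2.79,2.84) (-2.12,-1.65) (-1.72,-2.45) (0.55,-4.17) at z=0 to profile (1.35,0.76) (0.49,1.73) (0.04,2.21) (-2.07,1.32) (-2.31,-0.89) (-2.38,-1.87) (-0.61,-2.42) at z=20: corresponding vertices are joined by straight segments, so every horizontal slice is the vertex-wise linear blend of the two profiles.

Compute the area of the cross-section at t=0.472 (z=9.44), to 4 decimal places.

Area at t=0.472: 18.7332

Cross-section at t=0.472: each vertex is (1-t)·p0[i] + t·p1[i].
  v1: (1-0.472)·(2.96,0.75) + 0.472·(1.35,0.76) = (2.2001,0.7547)
  v2: (1-0.472)·(2.34,2.52) + 0.472·(0.49,1.73) = (1.4668,2.1471)
  v3: (1-0.472)·(1.32,2.7) + 0.472·(0.04,2.21) = (0.7158,2.4687)
  v4: (1-0.472)·(-2.79,2.84) + 0.472·(-2.07,1.32) = (-2.4502,2.1226)
  v5: (1-0.472)·(-2.12,-1.65) + 0.472·(-2.31,-0.89) = (-2.2097,-1.2913)
  v6: (1-0.472)·(-1.72,-2.45) + 0.472·(-2.38,-1.87) = (-2.0315,-2.1762)
  v7: (1-0.472)·(0.55,-4.17) + 0.472·(-0.61,-2.42) = (0.0025,-3.3440)
Shoelace sum Σ(x_i·y_{i+1} − x_{i+1}·y_i):
  i=1: 2.2001·2.1471 − 1.4668·0.7547 = +3.6168 (running +3.6168)
  i=2: 1.4668·2.4687 − 0.7158·2.1471 = +2.0841 (running +5.7009)
  i=3: 0.7158·2.1226 − -2.4502·2.4687 = +7.5682 (running +13.2691)
  i=4: -2.4502·-1.2913 − -2.2097·2.1226 = +7.8540 (running +21.1231)
  i=5: -2.2097·-2.1762 − -2.0315·-1.2913 = +2.1855 (running +23.3087)
  i=6: -2.0315·-3.3440 − 0.0025·-2.1762 = +6.7988 (running +30.1075)
  i=7: 0.0025·0.7547 − 2.2001·-3.3440 = +7.3589 (running +37.4664)
Area = |Σ|/2 = |37.4664|/2 = 18.7332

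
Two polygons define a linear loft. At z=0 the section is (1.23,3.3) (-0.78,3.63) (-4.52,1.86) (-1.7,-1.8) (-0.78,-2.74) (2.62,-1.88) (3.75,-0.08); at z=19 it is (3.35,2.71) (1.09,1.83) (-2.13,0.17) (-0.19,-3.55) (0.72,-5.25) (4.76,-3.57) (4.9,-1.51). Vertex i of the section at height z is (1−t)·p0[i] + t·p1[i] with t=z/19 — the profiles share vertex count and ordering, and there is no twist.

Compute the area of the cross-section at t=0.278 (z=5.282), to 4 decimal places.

Cross-section at t=0.278: each vertex is (1-t)·p0[i] + t·p1[i].
  v1: (1-0.278)·(1.23,3.3) + 0.278·(3.35,2.71) = (1.8194,3.1360)
  v2: (1-0.278)·(-0.78,3.63) + 0.278·(1.09,1.83) = (-0.2601,3.1296)
  v3: (1-0.278)·(-4.52,1.86) + 0.278·(-2.13,0.17) = (-3.8556,1.3902)
  v4: (1-0.278)·(-1.7,-1.8) + 0.278·(-0.19,-3.55) = (-1.2802,-2.2865)
  v5: (1-0.278)·(-0.78,-2.74) + 0.278·(0.72,-5.25) = (-0.3630,-3.4378)
  v6: (1-0.278)·(2.62,-1.88) + 0.278·(4.76,-3.57) = (3.2149,-2.3498)
  v7: (1-0.278)·(3.75,-0.08) + 0.278·(4.9,-1.51) = (4.0697,-0.4775)
Shoelace sum Σ(x_i·y_{i+1} − x_{i+1}·y_i):
  i=1: 1.8194·3.1296 − -0.2601·3.1360 = +6.5097 (running +6.5097)
  i=2: -0.2601·1.3902 − -3.8556·3.1296 = +11.7048 (running +18.2144)
  i=3: -3.8556·-2.2865 − -1.2802·1.3902 = +10.5955 (running +28.8100)
  i=4: -1.2802·-3.4378 − -0.3630·-2.2865 = +3.5711 (running +32.3811)
  i=5: -0.3630·-2.3498 − 3.2149·-3.4378 = +11.9052 (running +44.2863)
  i=6: 3.2149·-0.4775 − 4.0697·-2.3498 = +8.0278 (running +52.3141)
  i=7: 4.0697·3.1360 − 1.8194·-0.4775 = +13.6313 (running +65.9454)
Area = |Σ|/2 = |65.9454|/2 = 32.9727

Area at t=0.278: 32.9727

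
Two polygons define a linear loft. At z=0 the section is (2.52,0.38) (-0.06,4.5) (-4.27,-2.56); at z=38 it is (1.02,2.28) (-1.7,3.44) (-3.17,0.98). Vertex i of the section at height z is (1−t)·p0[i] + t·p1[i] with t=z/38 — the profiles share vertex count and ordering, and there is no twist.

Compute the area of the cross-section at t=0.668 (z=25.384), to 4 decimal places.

Cross-section at t=0.668: each vertex is (1-t)·p0[i] + t·p1[i].
  v1: (1-0.668)·(2.52,0.38) + 0.668·(1.02,2.28) = (1.5180,1.6492)
  v2: (1-0.668)·(-0.06,4.5) + 0.668·(-1.7,3.44) = (-1.1555,3.7919)
  v3: (1-0.668)·(-4.27,-2.56) + 0.668·(-3.17,0.98) = (-3.5352,-0.1953)
Shoelace sum Σ(x_i·y_{i+1} − x_{i+1}·y_i):
  i=1: 1.5180·3.7919 − -1.1555·1.6492 = +7.6618 (running +7.6618)
  i=2: -1.1555·-0.1953 − -3.5352·3.7919 = +13.6308 (running +21.2927)
  i=3: -3.5352·1.6492 − 1.5180·-0.1953 = -5.5338 (running +15.7588)
Area = |Σ|/2 = |15.7588|/2 = 7.8794

Area at t=0.668: 7.8794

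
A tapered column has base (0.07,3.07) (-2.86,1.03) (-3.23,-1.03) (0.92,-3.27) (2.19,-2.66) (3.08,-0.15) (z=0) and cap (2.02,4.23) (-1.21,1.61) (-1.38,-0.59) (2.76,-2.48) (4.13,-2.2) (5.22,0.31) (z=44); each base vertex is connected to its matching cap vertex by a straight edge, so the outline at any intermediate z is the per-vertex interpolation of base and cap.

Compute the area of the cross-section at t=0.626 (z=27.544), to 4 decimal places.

Cross-section at t=0.626: each vertex is (1-t)·p0[i] + t·p1[i].
  v1: (1-0.626)·(0.07,3.07) + 0.626·(2.02,4.23) = (1.2907,3.7962)
  v2: (1-0.626)·(-2.86,1.03) + 0.626·(-1.21,1.61) = (-1.8271,1.3931)
  v3: (1-0.626)·(-3.23,-1.03) + 0.626·(-1.38,-0.59) = (-2.0719,-0.7546)
  v4: (1-0.626)·(0.92,-3.27) + 0.626·(2.76,-2.48) = (2.0718,-2.7755)
  v5: (1-0.626)·(2.19,-2.66) + 0.626·(4.13,-2.2) = (3.4044,-2.3720)
  v6: (1-0.626)·(3.08,-0.15) + 0.626·(5.22,0.31) = (4.4196,0.1380)
Shoelace sum Σ(x_i·y_{i+1} − x_{i+1}·y_i):
  i=1: 1.2907·1.3931 − -1.8271·3.7962 = +8.7340 (running +8.7340)
  i=2: -1.8271·-0.7546 − -2.0719·1.3931 = +4.2650 (running +12.9990)
  i=3: -2.0719·-2.7755 − 2.0718·-0.7546 = +7.3138 (running +20.3128)
  i=4: 2.0718·-2.3720 − 3.4044·-2.7755 = +4.5344 (running +24.8472)
  i=5: 3.4044·0.1380 − 4.4196·-2.3720 = +10.9532 (running +35.8004)
  i=6: 4.4196·3.7962 − 1.2907·0.1380 = +16.5996 (running +52.4000)
Area = |Σ|/2 = |52.4000|/2 = 26.2000

Area at t=0.626: 26.2000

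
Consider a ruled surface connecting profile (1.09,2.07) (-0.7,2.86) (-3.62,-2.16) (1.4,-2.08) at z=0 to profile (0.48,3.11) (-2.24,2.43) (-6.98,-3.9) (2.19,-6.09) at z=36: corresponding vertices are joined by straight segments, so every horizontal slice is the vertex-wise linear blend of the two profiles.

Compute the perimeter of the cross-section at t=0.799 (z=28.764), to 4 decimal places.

Perimeter at t=0.799: 26.8642

Cross-section at t=0.799: each vertex is (1-t)·p0[i] + t·p1[i].
  v1: (1-0.799)·(1.09,2.07) + 0.799·(0.48,3.11) = (0.6026,2.9010)
  v2: (1-0.799)·(-0.7,2.86) + 0.799·(-2.24,2.43) = (-1.9305,2.5164)
  v3: (1-0.799)·(-3.62,-2.16) + 0.799·(-6.98,-3.9) = (-6.3046,-3.5503)
  v4: (1-0.799)·(1.4,-2.08) + 0.799·(2.19,-6.09) = (2.0312,-5.2840)
Perimeter = Σ |v_{i+1} − v_i|:
  edge 1→2: √(-2.5331² + -0.3845²) = 2.5621 (running 2.5621)
  edge 2→3: √(-4.3742² + -6.0667²) = 7.4792 (running 10.0413)
  edge 3→4: √(8.3359² + -1.7337²) = 8.5142 (running 18.5555)
  edge 4→1: √(-1.4286² + 8.1850²) = 8.3087 (running 26.8642)
Perimeter = 26.8642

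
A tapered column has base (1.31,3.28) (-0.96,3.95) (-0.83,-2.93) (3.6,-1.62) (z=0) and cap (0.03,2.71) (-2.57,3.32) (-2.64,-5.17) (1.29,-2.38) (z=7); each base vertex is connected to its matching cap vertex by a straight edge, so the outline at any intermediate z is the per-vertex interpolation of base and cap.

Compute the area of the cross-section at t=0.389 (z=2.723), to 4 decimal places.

Cross-section at t=0.389: each vertex is (1-t)·p0[i] + t·p1[i].
  v1: (1-0.389)·(1.31,3.28) + 0.389·(0.03,2.71) = (0.8121,3.0583)
  v2: (1-0.389)·(-0.96,3.95) + 0.389·(-2.57,3.32) = (-1.5863,3.7049)
  v3: (1-0.389)·(-0.83,-2.93) + 0.389·(-2.64,-5.17) = (-1.5341,-3.8014)
  v4: (1-0.389)·(3.6,-1.62) + 0.389·(1.29,-2.38) = (2.7014,-1.9156)
Shoelace sum Σ(x_i·y_{i+1} − x_{i+1}·y_i):
  i=1: 0.8121·3.7049 − -1.5863·3.0583 = +7.8600 (running +7.8600)
  i=2: -1.5863·-3.8014 − -1.5341·3.7049 = +11.7138 (running +19.5738)
  i=3: -1.5341·-1.9156 − 2.7014·-3.8014 = +13.2078 (running +32.7816)
  i=4: 2.7014·3.0583 − 0.8121·-1.9156 = +9.8173 (running +42.5988)
Area = |Σ|/2 = |42.5988|/2 = 21.2994

Area at t=0.389: 21.2994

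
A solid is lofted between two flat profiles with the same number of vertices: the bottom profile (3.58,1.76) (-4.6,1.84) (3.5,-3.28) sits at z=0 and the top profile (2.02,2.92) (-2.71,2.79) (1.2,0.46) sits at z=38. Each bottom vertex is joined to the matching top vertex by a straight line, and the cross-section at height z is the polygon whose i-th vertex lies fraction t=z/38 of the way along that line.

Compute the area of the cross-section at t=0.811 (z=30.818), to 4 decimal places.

Area at t=0.811: 7.9014

Cross-section at t=0.811: each vertex is (1-t)·p0[i] + t·p1[i].
  v1: (1-0.811)·(3.58,1.76) + 0.811·(2.02,2.92) = (2.3148,2.7008)
  v2: (1-0.811)·(-4.6,1.84) + 0.811·(-2.71,2.79) = (-3.0672,2.6105)
  v3: (1-0.811)·(3.5,-3.28) + 0.811·(1.2,0.46) = (1.6347,-0.2469)
Shoelace sum Σ(x_i·y_{i+1} − x_{i+1}·y_i):
  i=1: 2.3148·2.6105 − -3.0672·2.7008 = +14.3266 (running +14.3266)
  i=2: -3.0672·-0.2469 − 1.6347·2.6105 = -3.5101 (running +10.8164)
  i=3: 1.6347·2.7008 − 2.3148·-0.2469 = +4.9864 (running +15.8028)
Area = |Σ|/2 = |15.8028|/2 = 7.9014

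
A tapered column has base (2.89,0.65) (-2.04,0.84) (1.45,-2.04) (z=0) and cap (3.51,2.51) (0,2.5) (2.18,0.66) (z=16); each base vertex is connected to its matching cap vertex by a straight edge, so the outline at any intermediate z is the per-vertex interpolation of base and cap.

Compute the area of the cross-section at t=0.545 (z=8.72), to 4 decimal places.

Area at t=0.545: 4.6945

Cross-section at t=0.545: each vertex is (1-t)·p0[i] + t·p1[i].
  v1: (1-0.545)·(2.89,0.65) + 0.545·(3.51,2.51) = (3.2279,1.6637)
  v2: (1-0.545)·(-2.04,0.84) + 0.545·(0,2.5) = (-0.9282,1.7447)
  v3: (1-0.545)·(1.45,-2.04) + 0.545·(2.18,0.66) = (1.8479,-0.5685)
Shoelace sum Σ(x_i·y_{i+1} − x_{i+1}·y_i):
  i=1: 3.2279·1.7447 − -0.9282·1.6637 = +7.1760 (running +7.1760)
  i=2: -0.9282·-0.5685 − 1.8479·1.7447 = -2.6963 (running +4.4797)
  i=3: 1.8479·1.6637 − 3.2279·-0.5685 = +4.9093 (running +9.3890)
Area = |Σ|/2 = |9.3890|/2 = 4.6945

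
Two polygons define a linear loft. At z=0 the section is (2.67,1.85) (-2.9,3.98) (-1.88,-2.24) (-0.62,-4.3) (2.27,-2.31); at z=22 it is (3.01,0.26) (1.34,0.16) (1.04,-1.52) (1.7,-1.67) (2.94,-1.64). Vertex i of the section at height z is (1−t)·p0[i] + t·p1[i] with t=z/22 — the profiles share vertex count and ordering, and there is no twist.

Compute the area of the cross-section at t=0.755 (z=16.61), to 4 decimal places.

Cross-section at t=0.755: each vertex is (1-t)·p0[i] + t·p1[i].
  v1: (1-0.755)·(2.67,1.85) + 0.755·(3.01,0.26) = (2.9267,0.6495)
  v2: (1-0.755)·(-2.9,3.98) + 0.755·(1.34,0.16) = (0.3012,1.0959)
  v3: (1-0.755)·(-1.88,-2.24) + 0.755·(1.04,-1.52) = (0.3246,-1.6964)
  v4: (1-0.755)·(-0.62,-4.3) + 0.755·(1.7,-1.67) = (1.1316,-2.3144)
  v5: (1-0.755)·(2.27,-2.31) + 0.755·(2.94,-1.64) = (2.7759,-1.8041)
Shoelace sum Σ(x_i·y_{i+1} − x_{i+1}·y_i):
  i=1: 2.9267·1.0959 − 0.3012·0.6495 = +3.0117 (running +3.0117)
  i=2: 0.3012·-1.6964 − 0.3246·1.0959 = -0.8667 (running +2.1450)
  i=3: 0.3246·-2.3144 − 1.1316·-1.6964 = +1.1684 (running +3.3134)
  i=4: 1.1316·-1.8041 − 2.7759·-2.3144 = +4.3827 (running +7.6962)
  i=5: 2.7759·0.6495 − 2.9267·-1.8041 = +7.0833 (running +14.7794)
Area = |Σ|/2 = |14.7794|/2 = 7.3897

Area at t=0.755: 7.3897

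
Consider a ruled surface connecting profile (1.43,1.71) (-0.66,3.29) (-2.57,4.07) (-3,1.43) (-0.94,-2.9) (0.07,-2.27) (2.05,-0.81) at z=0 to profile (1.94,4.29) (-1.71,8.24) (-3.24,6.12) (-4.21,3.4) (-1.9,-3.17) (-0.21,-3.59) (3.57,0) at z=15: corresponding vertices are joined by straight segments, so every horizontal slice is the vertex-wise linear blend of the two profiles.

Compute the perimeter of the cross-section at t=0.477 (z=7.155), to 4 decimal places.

Perimeter at t=0.477: 22.9868

Cross-section at t=0.477: each vertex is (1-t)·p0[i] + t·p1[i].
  v1: (1-0.477)·(1.43,1.71) + 0.477·(1.94,4.29) = (1.6733,2.9407)
  v2: (1-0.477)·(-0.66,3.29) + 0.477·(-1.71,8.24) = (-1.1608,5.6511)
  v3: (1-0.477)·(-2.57,4.07) + 0.477·(-3.24,6.12) = (-2.8896,5.0479)
  v4: (1-0.477)·(-3,1.43) + 0.477·(-4.21,3.4) = (-3.5772,2.3697)
  v5: (1-0.477)·(-0.94,-2.9) + 0.477·(-1.9,-3.17) = (-1.3979,-3.0288)
  v6: (1-0.477)·(0.07,-2.27) + 0.477·(-0.21,-3.59) = (-0.0636,-2.8996)
  v7: (1-0.477)·(2.05,-0.81) + 0.477·(3.57,0) = (2.7750,-0.4236)
Perimeter = Σ |v_{i+1} − v_i|:
  edge 1→2: √(-2.8341² + 2.7105²) = 3.9216 (running 3.9216)
  edge 2→3: √(-1.7287² + -0.6033²) = 1.8310 (running 5.7526)
  edge 3→4: √(-0.6876² + -2.6782²) = 2.7650 (running 8.5176)
  edge 4→5: √(2.1792² + -5.3985²) = 5.8217 (running 14.3394)
  edge 5→6: √(1.3344² + 0.1292²) = 1.3406 (running 15.6799)
  edge 6→7: √(2.8386² + 2.4760²) = 3.7667 (running 19.4467)
  edge 7→1: √(-1.1018² + 3.3643²) = 3.5401 (running 22.9868)
Perimeter = 22.9868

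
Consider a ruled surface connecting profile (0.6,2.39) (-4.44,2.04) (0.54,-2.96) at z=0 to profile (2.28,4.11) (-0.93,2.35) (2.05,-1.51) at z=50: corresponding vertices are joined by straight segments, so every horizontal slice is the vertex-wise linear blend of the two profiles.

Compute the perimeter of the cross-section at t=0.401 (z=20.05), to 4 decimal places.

Perimeter at t=0.401: 16.0341

Cross-section at t=0.401: each vertex is (1-t)·p0[i] + t·p1[i].
  v1: (1-0.401)·(0.6,2.39) + 0.401·(2.28,4.11) = (1.2737,3.0797)
  v2: (1-0.401)·(-4.44,2.04) + 0.401·(-0.93,2.35) = (-3.0325,2.1643)
  v3: (1-0.401)·(0.54,-2.96) + 0.401·(2.05,-1.51) = (1.1455,-2.3785)
Perimeter = Σ |v_{i+1} − v_i|:
  edge 1→2: √(-4.3062² + -0.9154²) = 4.4024 (running 4.4024)
  edge 2→3: √(4.1780² + -4.5429²) = 6.1720 (running 10.5744)
  edge 3→1: √(0.1282² + 5.4583²) = 5.4598 (running 16.0341)
Perimeter = 16.0341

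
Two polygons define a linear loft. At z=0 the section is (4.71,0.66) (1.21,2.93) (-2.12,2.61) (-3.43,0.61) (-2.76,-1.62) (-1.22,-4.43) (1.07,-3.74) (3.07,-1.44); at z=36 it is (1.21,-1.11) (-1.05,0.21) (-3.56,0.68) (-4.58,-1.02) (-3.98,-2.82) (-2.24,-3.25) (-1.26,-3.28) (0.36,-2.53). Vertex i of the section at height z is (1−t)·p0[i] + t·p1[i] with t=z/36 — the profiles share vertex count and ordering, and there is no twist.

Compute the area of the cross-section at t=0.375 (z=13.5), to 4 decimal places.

Area at t=0.375: 28.3899

Cross-section at t=0.375: each vertex is (1-t)·p0[i] + t·p1[i].
  v1: (1-0.375)·(4.71,0.66) + 0.375·(1.21,-1.11) = (3.3975,-0.0037)
  v2: (1-0.375)·(1.21,2.93) + 0.375·(-1.05,0.21) = (0.3625,1.9100)
  v3: (1-0.375)·(-2.12,2.61) + 0.375·(-3.56,0.68) = (-2.6600,1.8862)
  v4: (1-0.375)·(-3.43,0.61) + 0.375·(-4.58,-1.02) = (-3.8613,-0.0013)
  v5: (1-0.375)·(-2.76,-1.62) + 0.375·(-3.98,-2.82) = (-3.2175,-2.0700)
  v6: (1-0.375)·(-1.22,-4.43) + 0.375·(-2.24,-3.25) = (-1.6025,-3.9875)
  v7: (1-0.375)·(1.07,-3.74) + 0.375·(-1.26,-3.28) = (0.1963,-3.5675)
  v8: (1-0.375)·(3.07,-1.44) + 0.375·(0.36,-2.53) = (2.0537,-1.8487)
Shoelace sum Σ(x_i·y_{i+1} − x_{i+1}·y_i):
  i=1: 3.3975·1.9100 − 0.3625·-0.0037 = +6.4906 (running +6.4906)
  i=2: 0.3625·1.8862 − -2.6600·1.9100 = +5.7644 (running +12.2550)
  i=3: -2.6600·-0.0013 − -3.8613·1.8862 = +7.2866 (running +19.5416)
  i=4: -3.8613·-2.0700 − -3.2175·-0.0013 = +7.9888 (running +27.5303)
  i=5: -3.2175·-3.9875 − -1.6025·-2.0700 = +9.5126 (running +37.0429)
  i=6: -1.6025·-3.5675 − 0.1963·-3.9875 = +6.4995 (running +43.5424)
  i=7: 0.1963·-1.8487 − 2.0537·-3.5675 = +6.9639 (running +50.5063)
  i=8: 2.0537·-0.0037 − 3.3975·-1.8487 = +6.2734 (running +56.7798)
Area = |Σ|/2 = |56.7798|/2 = 28.3899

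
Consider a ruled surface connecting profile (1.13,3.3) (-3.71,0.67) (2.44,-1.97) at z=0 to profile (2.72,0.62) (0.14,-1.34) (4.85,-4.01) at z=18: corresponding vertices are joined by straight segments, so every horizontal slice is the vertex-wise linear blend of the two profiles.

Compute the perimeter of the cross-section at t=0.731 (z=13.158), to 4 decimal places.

Cross-section at t=0.731: each vertex is (1-t)·p0[i] + t·p1[i].
  v1: (1-0.731)·(1.13,3.3) + 0.731·(2.72,0.62) = (2.2923,1.3409)
  v2: (1-0.731)·(-3.71,0.67) + 0.731·(0.14,-1.34) = (-0.8957,-0.7993)
  v3: (1-0.731)·(2.44,-1.97) + 0.731·(4.85,-4.01) = (4.2017,-3.4612)
Perimeter = Σ |v_{i+1} − v_i|:
  edge 1→2: √(-3.1879² + -2.1402²) = 3.8397 (running 3.8397)
  edge 2→3: √(5.0974² + -2.6619²) = 5.7506 (running 9.5903)
  edge 3→1: √(-1.9094² + 4.8022²) = 5.1678 (running 14.7581)
Perimeter = 14.7581

Perimeter at t=0.731: 14.7581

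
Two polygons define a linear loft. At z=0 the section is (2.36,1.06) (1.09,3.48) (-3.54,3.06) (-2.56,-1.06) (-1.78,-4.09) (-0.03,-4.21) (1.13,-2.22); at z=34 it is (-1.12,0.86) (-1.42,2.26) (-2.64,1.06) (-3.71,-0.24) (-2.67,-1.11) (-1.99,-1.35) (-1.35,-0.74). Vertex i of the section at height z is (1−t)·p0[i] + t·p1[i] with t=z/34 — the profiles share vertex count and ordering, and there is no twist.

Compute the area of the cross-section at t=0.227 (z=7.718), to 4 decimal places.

Cross-section at t=0.227: each vertex is (1-t)·p0[i] + t·p1[i].
  v1: (1-0.227)·(2.36,1.06) + 0.227·(-1.12,0.86) = (1.5700,1.0146)
  v2: (1-0.227)·(1.09,3.48) + 0.227·(-1.42,2.26) = (0.5202,3.2031)
  v3: (1-0.227)·(-3.54,3.06) + 0.227·(-2.64,1.06) = (-3.3357,2.6060)
  v4: (1-0.227)·(-2.56,-1.06) + 0.227·(-3.71,-0.24) = (-2.8211,-0.8739)
  v5: (1-0.227)·(-1.78,-4.09) + 0.227·(-2.67,-1.11) = (-1.9820,-3.4135)
  v6: (1-0.227)·(-0.03,-4.21) + 0.227·(-1.99,-1.35) = (-0.4749,-3.5608)
  v7: (1-0.227)·(1.13,-2.22) + 0.227·(-1.35,-0.74) = (0.5670,-1.8840)
Shoelace sum Σ(x_i·y_{i+1} − x_{i+1}·y_i):
  i=1: 1.5700·3.2031 − 0.5202·1.0146 = +4.5011 (running +4.5011)
  i=2: 0.5202·2.6060 − -3.3357·3.2031 = +12.0402 (running +16.5413)
  i=3: -3.3357·-0.8739 − -2.8211·2.6060 = +10.2666 (running +26.8079)
  i=4: -2.8211·-3.4135 − -1.9820·-0.8739 = +7.8978 (running +34.7056)
  i=5: -1.9820·-3.5608 − -0.4749·-3.4135 = +5.4364 (running +40.1420)
  i=6: -0.4749·-1.8840 − 0.5670·-3.5608 = +2.9139 (running +43.0559)
  i=7: 0.5670·1.0146 − 1.5700·-1.8840 = +3.5333 (running +46.5892)
Area = |Σ|/2 = |46.5892|/2 = 23.2946

Area at t=0.227: 23.2946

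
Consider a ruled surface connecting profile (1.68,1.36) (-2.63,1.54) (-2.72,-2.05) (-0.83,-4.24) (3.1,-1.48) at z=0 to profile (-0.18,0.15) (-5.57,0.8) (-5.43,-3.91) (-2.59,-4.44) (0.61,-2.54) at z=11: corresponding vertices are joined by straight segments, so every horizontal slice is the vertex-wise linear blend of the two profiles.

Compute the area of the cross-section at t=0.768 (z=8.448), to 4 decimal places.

Cross-section at t=0.768: each vertex is (1-t)·p0[i] + t·p1[i].
  v1: (1-0.768)·(1.68,1.36) + 0.768·(-0.18,0.15) = (0.2515,0.4307)
  v2: (1-0.768)·(-2.63,1.54) + 0.768·(-5.57,0.8) = (-4.8879,0.9717)
  v3: (1-0.768)·(-2.72,-2.05) + 0.768·(-5.43,-3.91) = (-4.8013,-3.4785)
  v4: (1-0.768)·(-0.83,-4.24) + 0.768·(-2.59,-4.44) = (-2.1817,-4.3936)
  v5: (1-0.768)·(3.1,-1.48) + 0.768·(0.61,-2.54) = (1.1877,-2.2941)
Shoelace sum Σ(x_i·y_{i+1} − x_{i+1}·y_i):
  i=1: 0.2515·0.9717 − -4.8879·0.4307 = +2.3497 (running +2.3497)
  i=2: -4.8879·-3.4785 − -4.8013·0.9717 = +21.6678 (running +24.0176)
  i=3: -4.8013·-4.3936 − -2.1817·-3.4785 = +13.5060 (running +37.5235)
  i=4: -2.1817·-2.2941 − 1.1877·-4.3936 = +10.2231 (running +47.7467)
  i=5: 1.1877·0.4307 − 0.2515·-2.2941 = +1.0886 (running +48.8352)
Area = |Σ|/2 = |48.8352|/2 = 24.4176

Area at t=0.768: 24.4176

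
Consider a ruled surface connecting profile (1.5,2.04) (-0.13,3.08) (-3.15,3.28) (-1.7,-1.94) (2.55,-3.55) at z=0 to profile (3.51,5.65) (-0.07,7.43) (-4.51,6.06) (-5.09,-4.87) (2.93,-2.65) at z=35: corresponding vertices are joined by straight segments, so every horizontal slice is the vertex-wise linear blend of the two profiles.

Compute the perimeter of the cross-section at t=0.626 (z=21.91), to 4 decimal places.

Cross-section at t=0.626: each vertex is (1-t)·p0[i] + t·p1[i].
  v1: (1-0.626)·(1.5,2.04) + 0.626·(3.51,5.65) = (2.7583,4.2999)
  v2: (1-0.626)·(-0.13,3.08) + 0.626·(-0.07,7.43) = (-0.0924,5.8031)
  v3: (1-0.626)·(-3.15,3.28) + 0.626·(-4.51,6.06) = (-4.0014,5.0203)
  v4: (1-0.626)·(-1.7,-1.94) + 0.626·(-5.09,-4.87) = (-3.8221,-3.7742)
  v5: (1-0.626)·(2.55,-3.55) + 0.626·(2.93,-2.65) = (2.7879,-2.9866)
Perimeter = Σ |v_{i+1} − v_i|:
  edge 1→2: √(-2.8507² + 1.5032²) = 3.2228 (running 3.2228)
  edge 2→3: √(-3.9089² + -0.7828²) = 3.9865 (running 7.2093)
  edge 3→4: √(0.1792² + -8.7945²) = 8.7963 (running 16.0056)
  edge 4→5: √(6.6100² + 0.7876²) = 6.6568 (running 22.6624)
  edge 5→1: √(-0.0296² + 7.2865²) = 7.2865 (running 29.9489)
Perimeter = 29.9489

Perimeter at t=0.626: 29.9489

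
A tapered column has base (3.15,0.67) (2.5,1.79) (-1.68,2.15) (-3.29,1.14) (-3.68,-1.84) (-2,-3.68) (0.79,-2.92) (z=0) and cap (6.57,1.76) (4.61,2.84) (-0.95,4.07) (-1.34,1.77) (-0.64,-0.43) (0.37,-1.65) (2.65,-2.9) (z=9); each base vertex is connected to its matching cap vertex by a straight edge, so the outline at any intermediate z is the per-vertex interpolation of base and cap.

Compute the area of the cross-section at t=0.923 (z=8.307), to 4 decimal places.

Area at t=0.923: 32.3755

Cross-section at t=0.923: each vertex is (1-t)·p0[i] + t·p1[i].
  v1: (1-0.923)·(3.15,0.67) + 0.923·(6.57,1.76) = (6.3067,1.6761)
  v2: (1-0.923)·(2.5,1.79) + 0.923·(4.61,2.84) = (4.4475,2.7591)
  v3: (1-0.923)·(-1.68,2.15) + 0.923·(-0.95,4.07) = (-1.0062,3.9222)
  v4: (1-0.923)·(-3.29,1.14) + 0.923·(-1.34,1.77) = (-1.4901,1.7215)
  v5: (1-0.923)·(-3.68,-1.84) + 0.923·(-0.64,-0.43) = (-0.8741,-0.5386)
  v6: (1-0.923)·(-2,-3.68) + 0.923·(0.37,-1.65) = (0.1875,-1.8063)
  v7: (1-0.923)·(0.79,-2.92) + 0.923·(2.65,-2.9) = (2.5068,-2.9015)
Shoelace sum Σ(x_i·y_{i+1} − x_{i+1}·y_i):
  i=1: 6.3067·2.7591 − 4.4475·1.6761 = +9.9466 (running +9.9466)
  i=2: 4.4475·3.9222 − -1.0062·2.7591 = +20.2202 (running +30.1669)
  i=3: -1.0062·1.7215 − -1.4901·3.9222 = +4.1124 (running +34.2793)
  i=4: -1.4901·-0.5386 − -0.8741·1.7215 = +2.3073 (running +36.5866)
  i=5: -0.8741·-1.8063 − 0.1875·-0.5386 = +1.6798 (running +38.2664)
  i=6: 0.1875·-2.9015 − 2.5068·-1.8063 = +3.9840 (running +42.2504)
  i=7: 2.5068·1.6761 − 6.3067·-2.9015 = +22.5006 (running +64.7509)
Area = |Σ|/2 = |64.7509|/2 = 32.3755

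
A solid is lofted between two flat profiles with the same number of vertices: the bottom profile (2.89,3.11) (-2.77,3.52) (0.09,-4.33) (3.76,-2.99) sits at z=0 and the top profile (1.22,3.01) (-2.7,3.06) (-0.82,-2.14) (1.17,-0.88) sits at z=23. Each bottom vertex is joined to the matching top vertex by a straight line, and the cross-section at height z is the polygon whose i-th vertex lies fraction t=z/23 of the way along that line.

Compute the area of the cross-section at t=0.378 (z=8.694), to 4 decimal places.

Cross-section at t=0.378: each vertex is (1-t)·p0[i] + t·p1[i].
  v1: (1-0.378)·(2.89,3.11) + 0.378·(1.22,3.01) = (2.2587,3.0722)
  v2: (1-0.378)·(-2.77,3.52) + 0.378·(-2.7,3.06) = (-2.7435,3.3461)
  v3: (1-0.378)·(0.09,-4.33) + 0.378·(-0.82,-2.14) = (-0.2540,-3.5022)
  v4: (1-0.378)·(3.76,-2.99) + 0.378·(1.17,-0.88) = (2.7810,-2.1924)
Shoelace sum Σ(x_i·y_{i+1} − x_{i+1}·y_i):
  i=1: 2.2587·3.3461 − -2.7435·3.0722 = +15.9867 (running +15.9867)
  i=2: -2.7435·-3.5022 − -0.2540·3.3461 = +10.4582 (running +26.4449)
  i=3: -0.2540·-2.1924 − 2.7810·-3.5022 = +10.2963 (running +36.7413)
  i=4: 2.7810·3.0722 − 2.2587·-2.1924 = +13.4958 (running +50.2371)
Area = |Σ|/2 = |50.2371|/2 = 25.1185

Area at t=0.378: 25.1185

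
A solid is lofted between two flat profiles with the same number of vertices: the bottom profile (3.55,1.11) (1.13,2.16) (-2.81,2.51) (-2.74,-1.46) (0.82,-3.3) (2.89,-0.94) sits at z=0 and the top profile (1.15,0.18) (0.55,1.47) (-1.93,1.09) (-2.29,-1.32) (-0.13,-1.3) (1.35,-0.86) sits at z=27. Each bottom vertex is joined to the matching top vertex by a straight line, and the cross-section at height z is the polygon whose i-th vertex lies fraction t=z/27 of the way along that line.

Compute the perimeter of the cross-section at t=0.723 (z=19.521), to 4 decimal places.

Cross-section at t=0.723: each vertex is (1-t)·p0[i] + t·p1[i].
  v1: (1-0.723)·(3.55,1.11) + 0.723·(1.15,0.18) = (1.8148,0.4376)
  v2: (1-0.723)·(1.13,2.16) + 0.723·(0.55,1.47) = (0.7107,1.6611)
  v3: (1-0.723)·(-2.81,2.51) + 0.723·(-1.93,1.09) = (-2.1738,1.4833)
  v4: (1-0.723)·(-2.74,-1.46) + 0.723·(-2.29,-1.32) = (-2.4146,-1.3588)
  v5: (1-0.723)·(0.82,-3.3) + 0.723·(-0.13,-1.3) = (0.1331,-1.8540)
  v6: (1-0.723)·(2.89,-0.94) + 0.723·(1.35,-0.86) = (1.7766,-0.8822)
Perimeter = Σ |v_{i+1} − v_i|:
  edge 1→2: √(-1.1041² + 1.2235²) = 1.6481 (running 1.6481)
  edge 2→3: √(-2.8844² + -0.1778²) = 2.8899 (running 4.5380)
  edge 3→4: √(-0.2409² + -2.8421²) = 2.8523 (running 7.3903)
  edge 4→5: √(2.5478² + -0.4952²) = 2.5955 (running 9.9858)
  edge 5→6: √(1.6434² + 0.9718²) = 1.9093 (running 11.8950)
  edge 6→1: √(0.0382² + 1.3198²) = 1.3203 (running 13.2154)
Perimeter = 13.2154

Perimeter at t=0.723: 13.2154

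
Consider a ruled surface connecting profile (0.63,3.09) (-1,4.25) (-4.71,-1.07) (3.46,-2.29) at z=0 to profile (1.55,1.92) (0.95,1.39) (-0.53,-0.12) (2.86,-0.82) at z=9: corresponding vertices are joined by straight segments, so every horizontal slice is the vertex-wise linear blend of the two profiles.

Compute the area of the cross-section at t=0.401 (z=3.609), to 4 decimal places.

Cross-section at t=0.401: each vertex is (1-t)·p0[i] + t·p1[i].
  v1: (1-0.401)·(0.63,3.09) + 0.401·(1.55,1.92) = (0.9989,2.6208)
  v2: (1-0.401)·(-1,4.25) + 0.401·(0.95,1.39) = (-0.2180,3.1031)
  v3: (1-0.401)·(-4.71,-1.07) + 0.401·(-0.53,-0.12) = (-3.0338,-0.6891)
  v4: (1-0.401)·(3.46,-2.29) + 0.401·(2.86,-0.82) = (3.2194,-1.7005)
Shoelace sum Σ(x_i·y_{i+1} − x_{i+1}·y_i):
  i=1: 0.9989·3.1031 − -0.2180·2.6208 = +3.6713 (running +3.6713)
  i=2: -0.2180·-0.6891 − -3.0338·3.1031 = +9.5646 (running +13.2359)
  i=3: -3.0338·-1.7005 − 3.2194·-0.6891 = +7.3774 (running +20.6133)
  i=4: 3.2194·2.6208 − 0.9989·-1.7005 = +10.1362 (running +30.7495)
Area = |Σ|/2 = |30.7495|/2 = 15.3747

Area at t=0.401: 15.3747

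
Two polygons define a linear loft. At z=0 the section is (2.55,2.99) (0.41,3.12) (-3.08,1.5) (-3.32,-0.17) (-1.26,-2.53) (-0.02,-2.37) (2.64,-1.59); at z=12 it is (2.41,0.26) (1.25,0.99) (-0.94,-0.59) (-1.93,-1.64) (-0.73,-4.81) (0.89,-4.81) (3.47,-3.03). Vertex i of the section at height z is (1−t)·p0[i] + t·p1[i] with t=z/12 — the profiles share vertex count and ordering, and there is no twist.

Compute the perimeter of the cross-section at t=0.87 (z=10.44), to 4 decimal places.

Cross-section at t=0.87: each vertex is (1-t)·p0[i] + t·p1[i].
  v1: (1-0.87)·(2.55,2.99) + 0.87·(2.41,0.26) = (2.4282,0.6149)
  v2: (1-0.87)·(0.41,3.12) + 0.87·(1.25,0.99) = (1.1408,1.2669)
  v3: (1-0.87)·(-3.08,1.5) + 0.87·(-0.94,-0.59) = (-1.2182,-0.3183)
  v4: (1-0.87)·(-3.32,-0.17) + 0.87·(-1.93,-1.64) = (-2.1107,-1.4489)
  v5: (1-0.87)·(-1.26,-2.53) + 0.87·(-0.73,-4.81) = (-0.7989,-4.5136)
  v6: (1-0.87)·(-0.02,-2.37) + 0.87·(0.89,-4.81) = (0.7717,-4.4928)
  v7: (1-0.87)·(2.64,-1.59) + 0.87·(3.47,-3.03) = (3.3621,-2.8428)
Perimeter = Σ |v_{i+1} − v_i|:
  edge 1→2: √(-1.2874² + 0.6520²) = 1.4431 (running 1.4431)
  edge 2→3: √(-2.3590² + -1.5852²) = 2.8421 (running 4.2852)
  edge 3→4: √(-0.8925² + -1.1306²) = 1.4404 (running 5.7256)
  edge 4→5: √(1.3118² + -3.0647²) = 3.3336 (running 9.0593)
  edge 5→6: √(1.5706² + 0.0208²) = 1.5707 (running 10.6300)
  edge 6→7: √(2.5904² + 1.6500²) = 3.0713 (running 13.7013)
  edge 7→1: √(-0.9339² + 3.4577²) = 3.5816 (running 17.2829)
Perimeter = 17.2829

Perimeter at t=0.87: 17.2829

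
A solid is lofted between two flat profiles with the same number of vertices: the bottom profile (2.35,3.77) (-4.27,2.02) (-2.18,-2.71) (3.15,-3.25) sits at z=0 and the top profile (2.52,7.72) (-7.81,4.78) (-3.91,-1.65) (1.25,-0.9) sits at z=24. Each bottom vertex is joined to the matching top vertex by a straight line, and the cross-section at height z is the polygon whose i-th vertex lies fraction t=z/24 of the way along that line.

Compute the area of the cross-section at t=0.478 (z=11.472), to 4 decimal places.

Cross-section at t=0.478: each vertex is (1-t)·p0[i] + t·p1[i].
  v1: (1-0.478)·(2.35,3.77) + 0.478·(2.52,7.72) = (2.4313,5.6581)
  v2: (1-0.478)·(-4.27,2.02) + 0.478·(-7.81,4.78) = (-5.9621,3.3393)
  v3: (1-0.478)·(-2.18,-2.71) + 0.478·(-3.91,-1.65) = (-3.0069,-2.2033)
  v4: (1-0.478)·(3.15,-3.25) + 0.478·(1.25,-0.9) = (2.2418,-2.1267)
Shoelace sum Σ(x_i·y_{i+1} − x_{i+1}·y_i):
  i=1: 2.4313·3.3393 − -5.9621·5.6581 = +41.8529 (running +41.8529)
  i=2: -5.9621·-2.2033 − -3.0069·3.3393 = +23.1775 (running +65.0304)
  i=3: -3.0069·-2.1267 − 2.2418·-2.2033 = +11.3343 (running +76.3647)
  i=4: 2.2418·5.6581 − 2.4313·-2.1267 = +17.8549 (running +94.2196)
Area = |Σ|/2 = |94.2196|/2 = 47.1098

Area at t=0.478: 47.1098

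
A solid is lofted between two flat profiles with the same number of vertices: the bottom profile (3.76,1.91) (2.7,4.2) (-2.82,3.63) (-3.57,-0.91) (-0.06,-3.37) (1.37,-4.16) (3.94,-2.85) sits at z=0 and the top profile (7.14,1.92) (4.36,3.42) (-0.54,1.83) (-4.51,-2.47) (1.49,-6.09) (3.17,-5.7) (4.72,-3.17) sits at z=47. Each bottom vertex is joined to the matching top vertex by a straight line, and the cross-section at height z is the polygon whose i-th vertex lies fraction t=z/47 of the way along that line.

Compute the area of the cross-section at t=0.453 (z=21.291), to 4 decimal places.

Area at t=0.453: 54.6066

Cross-section at t=0.453: each vertex is (1-t)·p0[i] + t·p1[i].
  v1: (1-0.453)·(3.76,1.91) + 0.453·(7.14,1.92) = (5.2911,1.9145)
  v2: (1-0.453)·(2.7,4.2) + 0.453·(4.36,3.42) = (3.4520,3.8467)
  v3: (1-0.453)·(-2.82,3.63) + 0.453·(-0.54,1.83) = (-1.7872,2.8146)
  v4: (1-0.453)·(-3.57,-0.91) + 0.453·(-4.51,-2.47) = (-3.9958,-1.6167)
  v5: (1-0.453)·(-0.06,-3.37) + 0.453·(1.49,-6.09) = (0.6422,-4.6022)
  v6: (1-0.453)·(1.37,-4.16) + 0.453·(3.17,-5.7) = (2.1854,-4.8576)
  v7: (1-0.453)·(3.94,-2.85) + 0.453·(4.72,-3.17) = (4.2933,-2.9950)
Shoelace sum Σ(x_i·y_{i+1} − x_{i+1}·y_i):
  i=1: 5.2911·3.8467 − 3.4520·1.9145 = +13.7443 (running +13.7443)
  i=2: 3.4520·2.8146 − -1.7872·3.8467 = +16.5905 (running +30.3348)
  i=3: -1.7872·-1.6167 − -3.9958·2.8146 = +14.1359 (running +44.4707)
  i=4: -3.9958·-4.6022 − 0.6422·-1.6167 = +19.4276 (running +63.8983)
  i=5: 0.6422·-4.8576 − 2.1854·-4.6022 = +6.9382 (running +70.8365)
  i=6: 2.1854·-2.9950 − 4.2933·-4.8576 = +14.3102 (running +85.1468)
  i=7: 4.2933·1.9145 − 5.2911·-2.9950 = +24.0665 (running +109.2132)
Area = |Σ|/2 = |109.2132|/2 = 54.6066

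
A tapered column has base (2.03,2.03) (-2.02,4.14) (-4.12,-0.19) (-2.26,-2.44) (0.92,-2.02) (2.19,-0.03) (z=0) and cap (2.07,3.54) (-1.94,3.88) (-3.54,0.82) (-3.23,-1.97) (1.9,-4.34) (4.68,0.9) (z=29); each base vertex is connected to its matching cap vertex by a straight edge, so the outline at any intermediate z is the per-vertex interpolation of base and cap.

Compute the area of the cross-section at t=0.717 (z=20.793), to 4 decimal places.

Area at t=0.717: 39.1255

Cross-section at t=0.717: each vertex is (1-t)·p0[i] + t·p1[i].
  v1: (1-0.717)·(2.03,2.03) + 0.717·(2.07,3.54) = (2.0587,3.1127)
  v2: (1-0.717)·(-2.02,4.14) + 0.717·(-1.94,3.88) = (-1.9626,3.9536)
  v3: (1-0.717)·(-4.12,-0.19) + 0.717·(-3.54,0.82) = (-3.7041,0.5342)
  v4: (1-0.717)·(-2.26,-2.44) + 0.717·(-3.23,-1.97) = (-2.9555,-2.1030)
  v5: (1-0.717)·(0.92,-2.02) + 0.717·(1.9,-4.34) = (1.6227,-3.6834)
  v6: (1-0.717)·(2.19,-0.03) + 0.717·(4.68,0.9) = (3.9753,0.6368)
Shoelace sum Σ(x_i·y_{i+1} − x_{i+1}·y_i):
  i=1: 2.0587·3.9536 − -1.9626·3.1127 = +14.2482 (running +14.2482)
  i=2: -1.9626·0.5342 − -3.7041·3.9536 = +13.5962 (running +27.8444)
  i=3: -3.7041·-2.1030 − -2.9555·0.5342 = +9.3686 (running +37.2130)
  i=4: -2.9555·-3.6834 − 1.6227·-2.1030 = +14.2988 (running +51.5119)
  i=5: 1.6227·0.6368 − 3.9753·-3.6834 = +15.6762 (running +67.1881)
  i=6: 3.9753·3.1127 − 2.0587·0.6368 = +11.0629 (running +78.2510)
Area = |Σ|/2 = |78.2510|/2 = 39.1255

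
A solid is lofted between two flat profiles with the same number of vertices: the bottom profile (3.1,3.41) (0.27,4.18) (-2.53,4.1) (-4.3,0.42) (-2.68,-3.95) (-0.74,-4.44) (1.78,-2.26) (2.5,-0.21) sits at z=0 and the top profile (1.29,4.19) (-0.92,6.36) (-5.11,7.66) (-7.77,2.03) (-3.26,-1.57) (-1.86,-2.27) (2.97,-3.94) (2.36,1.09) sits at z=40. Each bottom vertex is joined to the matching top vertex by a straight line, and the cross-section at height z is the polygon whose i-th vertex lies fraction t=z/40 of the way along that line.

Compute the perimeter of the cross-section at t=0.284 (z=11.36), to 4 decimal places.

Perimeter at t=0.284: 27.2343

Cross-section at t=0.284: each vertex is (1-t)·p0[i] + t·p1[i].
  v1: (1-0.284)·(3.1,3.41) + 0.284·(1.29,4.19) = (2.5860,3.6315)
  v2: (1-0.284)·(0.27,4.18) + 0.284·(-0.92,6.36) = (-0.0680,4.7991)
  v3: (1-0.284)·(-2.53,4.1) + 0.284·(-5.11,7.66) = (-3.2627,5.1110)
  v4: (1-0.284)·(-4.3,0.42) + 0.284·(-7.77,2.03) = (-5.2855,0.8772)
  v5: (1-0.284)·(-2.68,-3.95) + 0.284·(-3.26,-1.57) = (-2.8447,-3.2741)
  v6: (1-0.284)·(-0.74,-4.44) + 0.284·(-1.86,-2.27) = (-1.0581,-3.8237)
  v7: (1-0.284)·(1.78,-2.26) + 0.284·(2.97,-3.94) = (2.1180,-2.7371)
  v8: (1-0.284)·(2.5,-0.21) + 0.284·(2.36,1.09) = (2.4602,0.1592)
Perimeter = Σ |v_{i+1} − v_i|:
  edge 1→2: √(-2.6539² + 1.1676²) = 2.8994 (running 2.8994)
  edge 2→3: √(-3.1948² + 0.3119²) = 3.2100 (running 6.1094)
  edge 3→4: √(-2.0228² + -4.2338²) = 4.6922 (running 10.8015)
  edge 4→5: √(2.4408² + -4.1513²) = 4.8157 (running 15.6172)
  edge 5→6: √(1.7866² + -0.5496²) = 1.8693 (running 17.4865)
  edge 6→7: √(3.1760² + 1.0866²) = 3.3568 (running 20.8433)
  edge 7→8: √(0.3423² + 2.8963²) = 2.9165 (running 23.7598)
  edge 8→1: √(0.1257² + 3.4723²) = 3.4746 (running 27.2343)
Perimeter = 27.2343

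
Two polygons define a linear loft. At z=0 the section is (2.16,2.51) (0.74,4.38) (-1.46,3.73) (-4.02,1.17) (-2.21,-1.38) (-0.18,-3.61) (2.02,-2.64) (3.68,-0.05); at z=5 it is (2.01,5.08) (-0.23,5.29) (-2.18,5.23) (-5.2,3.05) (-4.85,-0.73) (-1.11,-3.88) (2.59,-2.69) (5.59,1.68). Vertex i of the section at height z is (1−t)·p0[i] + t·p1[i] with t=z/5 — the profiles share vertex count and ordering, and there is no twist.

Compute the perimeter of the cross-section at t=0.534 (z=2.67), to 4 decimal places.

Perimeter at t=0.534: 26.6818

Cross-section at t=0.534: each vertex is (1-t)·p0[i] + t·p1[i].
  v1: (1-0.534)·(2.16,2.51) + 0.534·(2.01,5.08) = (2.0799,3.8824)
  v2: (1-0.534)·(0.74,4.38) + 0.534·(-0.23,5.29) = (0.2220,4.8659)
  v3: (1-0.534)·(-1.46,3.73) + 0.534·(-2.18,5.23) = (-1.8445,4.5310)
  v4: (1-0.534)·(-4.02,1.17) + 0.534·(-5.2,3.05) = (-4.6501,2.1739)
  v5: (1-0.534)·(-2.21,-1.38) + 0.534·(-4.85,-0.73) = (-3.6198,-1.0329)
  v6: (1-0.534)·(-0.18,-3.61) + 0.534·(-1.11,-3.88) = (-0.6766,-3.7542)
  v7: (1-0.534)·(2.02,-2.64) + 0.534·(2.59,-2.69) = (2.3244,-2.6667)
  v8: (1-0.534)·(3.68,-0.05) + 0.534·(5.59,1.68) = (4.6999,0.8738)
Perimeter = Σ |v_{i+1} − v_i|:
  edge 1→2: √(-1.8579² + 0.9836²) = 2.1022 (running 2.1022)
  edge 2→3: √(-2.0665² + -0.3349²) = 2.0935 (running 4.1956)
  edge 3→4: √(-2.8056² + -2.3571²) = 3.6643 (running 7.8600)
  edge 4→5: √(1.0304² + -3.2068²) = 3.3683 (running 11.2283)
  edge 5→6: √(2.9431² + -2.7213²) = 4.0084 (running 15.2367)
  edge 6→7: √(3.0010² + 1.0875²) = 3.1920 (running 18.4286)
  edge 7→8: √(2.3756² + 3.5405²) = 4.2636 (running 22.6923)
  edge 8→1: √(-2.6200² + 3.0086²) = 3.9895 (running 26.6818)
Perimeter = 26.6818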